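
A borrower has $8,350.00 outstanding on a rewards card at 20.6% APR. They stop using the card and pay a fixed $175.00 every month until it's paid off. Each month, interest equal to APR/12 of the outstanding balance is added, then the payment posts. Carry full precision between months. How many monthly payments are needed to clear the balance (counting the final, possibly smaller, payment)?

101 payments

Monthly rate r = 20.6%/12 = 1.71667% = 0.0171667.
Recurrence: B ← B·(1+r) − $175.00.
Month 1: interest $143.34; balance after payment $8,318.34.
Month 2: interest $142.80; balance after payment $8,286.14.
Closed form: n = −ln(1 − rB₀/P)/ln(1+r) = −ln(0.1809)/ln(1.01717) ≈ 100.452, so the balance reaches zero during payment 101.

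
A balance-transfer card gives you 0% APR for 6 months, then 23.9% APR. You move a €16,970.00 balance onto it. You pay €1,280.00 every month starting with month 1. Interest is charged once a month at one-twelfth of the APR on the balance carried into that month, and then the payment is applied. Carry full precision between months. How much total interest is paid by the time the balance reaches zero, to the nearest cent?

€844.64

Promo months 1–6 at r₀ = 0%/12 = 0; months 7+ at r₁ = 23.9%/12 = 0.0199167.
After month 6 (no interest yet): B = €16,970.00 − 6·€1,280.00 = €9,290.00.
Then at r₁ with €1,280.00/mo: n₂ = −ln(1 − r₁·B/P)/ln(1+r₁) ≈ 7.92 → 8 more payments.
Total paid = 13·€1,280.00 + €1,174.64 = €17,814.64; interest = €17,814.64 − €16,970.00 = €844.64.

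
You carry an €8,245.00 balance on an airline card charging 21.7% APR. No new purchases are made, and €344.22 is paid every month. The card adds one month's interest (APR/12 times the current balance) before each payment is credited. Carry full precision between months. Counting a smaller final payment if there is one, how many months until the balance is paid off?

Monthly rate r = 21.7%/12 = 1.80833% = 0.0180833.
Recurrence: B ← B·(1+r) − €344.22.
Month 1: interest €149.10; balance after payment €8,049.88.
Month 2: interest €145.57; balance after payment €7,851.23.
Closed form: n = −ln(1 − rB₀/P)/ln(1+r) = −ln(0.56686)/ln(1.01808) ≈ 31.674, so the balance reaches zero during payment 32.

32 months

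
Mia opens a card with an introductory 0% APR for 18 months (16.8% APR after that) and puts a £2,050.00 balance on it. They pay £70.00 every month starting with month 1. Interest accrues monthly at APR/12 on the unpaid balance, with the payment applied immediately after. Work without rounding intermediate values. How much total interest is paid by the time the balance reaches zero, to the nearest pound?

Promo months 1–18 at r₀ = 0%/12 = 0; months 19+ at r₁ = 16.8%/12 = 0.014.
After month 18 (no interest yet): B = £2,050.00 − 18·£70.00 = £790.00.
Then at r₁ with £70.00/mo: n₂ = −ln(1 − r₁·B/P)/ln(1+r₁) ≈ 12.37 → 13 more payments.
Total paid = 30·£70.00 + £25.99 = £2,125.99; interest = £2,125.99 − £2,050.00 = £75.99.

£76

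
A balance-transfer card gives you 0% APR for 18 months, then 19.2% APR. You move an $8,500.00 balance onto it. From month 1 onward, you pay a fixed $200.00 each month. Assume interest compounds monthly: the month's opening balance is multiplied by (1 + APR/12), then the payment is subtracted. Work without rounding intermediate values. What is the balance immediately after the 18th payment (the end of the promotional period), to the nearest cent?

Promo months 1–18 at r₀ = 0%/12 = 0; months 19+ at r₁ = 19.2%/12 = 0.016.
After month 18 (no interest yet): B = $8,500.00 − 18·$200.00 = $4,900.00.

$4,900.00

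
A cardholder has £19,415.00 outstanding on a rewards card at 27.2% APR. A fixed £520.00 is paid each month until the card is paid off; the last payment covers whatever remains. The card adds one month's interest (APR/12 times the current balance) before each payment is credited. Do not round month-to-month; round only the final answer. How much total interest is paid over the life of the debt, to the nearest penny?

Monthly rate r = 27.2%/12 = 2.26667% = 0.0226667.
Payoff takes n = ⌈−ln(1 − rB₀/P)/ln(1+r)⌉ = ⌈83.553⌉ = 84 payments; the last is £288.91.
Total paid = 83·£520.00 + £288.91 = £43,448.91.
Total interest = total paid − principal = £43,448.91 − £19,415.00 = £24,033.91.

£24,033.91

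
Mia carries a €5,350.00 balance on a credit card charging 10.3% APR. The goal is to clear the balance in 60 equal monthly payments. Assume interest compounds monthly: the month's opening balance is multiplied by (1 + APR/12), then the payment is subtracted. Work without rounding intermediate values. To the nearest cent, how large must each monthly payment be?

Monthly rate r = 10.3%/12 = 0.858333% = 0.00858333.
Level-payment amortization: P = B₀·r / (1 − (1+r)^(−n)) = 5350.00·0.00858333 / (1 − 1.00858^(−60)).
Denominator 1 − (1+r)^(−60) = 0.401184869.
P = 45.9208 / 0.401184869 ≈ 114.46.

€114.46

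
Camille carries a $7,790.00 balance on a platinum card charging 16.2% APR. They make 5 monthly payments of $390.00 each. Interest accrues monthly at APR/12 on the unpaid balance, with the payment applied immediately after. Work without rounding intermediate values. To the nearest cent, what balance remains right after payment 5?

Monthly rate r = 16.2%/12 = 1.35% = 0.0135.
Each month: B ← B·(1+r) − $390.00.
Month 1: interest $105.16; balance after payment $7,505.16.
Month 2: interest $101.32; balance after payment $7,216.48.
Month 3: interest $97.42; balance after payment $6,923.91.
Month 4: interest $93.47; balance after payment $6,627.38.
Month 5: interest $89.47; balance after payment $6,326.85.

$6,326.85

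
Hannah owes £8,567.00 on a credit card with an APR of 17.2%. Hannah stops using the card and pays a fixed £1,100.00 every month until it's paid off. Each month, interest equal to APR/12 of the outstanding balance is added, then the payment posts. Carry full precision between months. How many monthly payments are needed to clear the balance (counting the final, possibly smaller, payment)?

9 months

Monthly rate r = 17.2%/12 = 1.43333% = 0.0143333.
Recurrence: B ← B·(1+r) − £1,100.00.
Month 1: interest £122.79; balance after payment £7,589.79.
Month 2: interest £108.79; balance after payment £6,598.58.
Closed form: n = −ln(1 − rB₀/P)/ln(1+r) = −ln(0.88837)/ln(1.01433) ≈ 8.317, so the balance reaches zero during payment 9.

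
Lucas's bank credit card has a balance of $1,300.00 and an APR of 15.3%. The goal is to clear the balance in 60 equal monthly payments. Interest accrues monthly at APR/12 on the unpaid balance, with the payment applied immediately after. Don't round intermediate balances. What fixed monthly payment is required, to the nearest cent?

Monthly rate r = 15.3%/12 = 1.275% = 0.01275.
Level-payment amortization: P = B₀·r / (1 − (1+r)^(−n)) = 1300.00·0.01275 / (1 − 1.01275^(−60)).
Denominator 1 − (1+r)^(−60) = 0.532410351.
P = 16.575 / 0.532410351 ≈ 31.13.

$31.13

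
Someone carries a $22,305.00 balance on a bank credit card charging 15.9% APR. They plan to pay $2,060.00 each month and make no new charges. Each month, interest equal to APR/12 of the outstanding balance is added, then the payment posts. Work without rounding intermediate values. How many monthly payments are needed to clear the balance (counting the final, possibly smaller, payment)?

12 months

Monthly rate r = 15.9%/12 = 1.325% = 0.01325.
Recurrence: B ← B·(1+r) − $2,060.00.
Month 1: interest $295.54; balance after payment $20,540.54.
Month 2: interest $272.16; balance after payment $18,752.70.
Closed form: n = −ln(1 − rB₀/P)/ln(1+r) = −ln(0.85653)/ln(1.01325) ≈ 11.765, so the balance reaches zero during payment 12.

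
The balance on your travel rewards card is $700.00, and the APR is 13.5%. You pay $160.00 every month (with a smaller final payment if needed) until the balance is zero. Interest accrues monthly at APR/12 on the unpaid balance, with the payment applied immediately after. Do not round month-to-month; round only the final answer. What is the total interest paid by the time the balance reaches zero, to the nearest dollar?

$22

Monthly rate r = 13.5%/12 = 1.125% = 0.01125.
Payoff takes n = ⌈−ln(1 − rB₀/P)/ln(1+r)⌉ = ⌈4.512⌉ = 5 payments; the last is $82.07.
Total paid = 4·$160.00 + $82.07 = $722.07.
Total interest = total paid − principal = $722.07 − $700.00 = $22.07.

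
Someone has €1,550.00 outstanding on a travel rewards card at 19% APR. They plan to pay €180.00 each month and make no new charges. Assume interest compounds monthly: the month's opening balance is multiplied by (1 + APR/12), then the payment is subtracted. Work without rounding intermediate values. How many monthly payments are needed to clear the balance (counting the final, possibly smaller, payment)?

10 payments

Monthly rate r = 19%/12 = 1.58333% = 0.0158333.
Recurrence: B ← B·(1+r) − €180.00.
Month 1: interest €24.54; balance after payment €1,394.54.
Month 2: interest €22.08; balance after payment €1,236.62.
Closed form: n = −ln(1 − rB₀/P)/ln(1+r) = −ln(0.86366)/ln(1.01583) ≈ 9.331, so the balance reaches zero during payment 10.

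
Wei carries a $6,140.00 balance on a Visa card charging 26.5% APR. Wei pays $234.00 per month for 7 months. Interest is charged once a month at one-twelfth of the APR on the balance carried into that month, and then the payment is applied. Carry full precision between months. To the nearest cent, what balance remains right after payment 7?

$5,403.79

Monthly rate r = 26.5%/12 = 2.20833% = 0.0220833.
Each month: B ← B·(1+r) − $234.00.
Month 1: interest $135.59; balance after payment $6,041.59.
Month 2: interest $133.42; balance after payment $5,941.01.
Month 3: interest $131.20; balance after payment $5,838.21.
Month 4: interest $128.93; balance after payment $5,733.13.
Month 5: interest $126.61; balance after payment $5,625.74.
Month 6: interest $124.24; balance after payment $5,515.98.
Month 7: interest $121.81; balance after payment $5,403.79.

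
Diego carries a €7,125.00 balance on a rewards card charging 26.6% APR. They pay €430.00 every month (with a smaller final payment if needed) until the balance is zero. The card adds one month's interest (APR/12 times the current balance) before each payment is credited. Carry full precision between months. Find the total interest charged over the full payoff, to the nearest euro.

€1,853

Monthly rate r = 26.6%/12 = 2.21667% = 0.0221667.
Payoff takes n = ⌈−ln(1 − rB₀/P)/ln(1+r)⌉ = ⌈20.879⌉ = 21 payments; the last is €378.29.
Total paid = 20·€430.00 + €378.29 = €8,978.29.
Total interest = total paid − principal = €8,978.29 − €7,125.00 = €1,853.29.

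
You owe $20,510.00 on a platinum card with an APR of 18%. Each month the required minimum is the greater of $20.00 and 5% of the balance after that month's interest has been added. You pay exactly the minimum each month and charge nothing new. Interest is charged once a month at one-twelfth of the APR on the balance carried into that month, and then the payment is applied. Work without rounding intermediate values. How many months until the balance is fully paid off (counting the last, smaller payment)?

133 months

Monthly rate r = 18%/12 = 1.5% = 0.015.
While 5% of the post-interest balance exceeds $20.00, each month B ← (B·(1+r))·(1 − 0.05), i.e. B shrinks by the factor (1+r)·0.95 = 0.96425.
This holds for months 1–109. Entering month 110 the balance is $387.83; 5% of the post-interest balance is now below $20.00, so the flat $20.00 minimum applies from here.
From month 110 a fixed $20.00 at rate r clears $387.83 in 24 more payments. Total: 109 + 24 = 133 months.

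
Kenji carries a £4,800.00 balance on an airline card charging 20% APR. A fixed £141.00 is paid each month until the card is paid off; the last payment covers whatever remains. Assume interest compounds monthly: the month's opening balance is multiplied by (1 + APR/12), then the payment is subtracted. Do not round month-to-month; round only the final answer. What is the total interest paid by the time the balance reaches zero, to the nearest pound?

£2,348

Monthly rate r = 20%/12 = 1.66667% = 0.0166667.
Payoff takes n = ⌈−ln(1 − rB₀/P)/ln(1+r)⌉ = ⌈50.691⌉ = 51 payments; the last is £97.67.
Total paid = 50·£141.00 + £97.67 = £7,147.67.
Total interest = total paid − principal = £7,147.67 − £4,800.00 = £2,347.67.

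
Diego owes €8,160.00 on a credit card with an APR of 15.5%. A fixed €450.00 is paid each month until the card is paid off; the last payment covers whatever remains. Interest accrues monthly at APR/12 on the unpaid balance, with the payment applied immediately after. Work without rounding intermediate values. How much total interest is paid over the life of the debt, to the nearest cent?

€1,197.56

Monthly rate r = 15.5%/12 = 1.29167% = 0.0129167.
Payoff takes n = ⌈−ln(1 − rB₀/P)/ln(1+r)⌉ = ⌈20.794⌉ = 21 payments; the last is €357.56.
Total paid = 20·€450.00 + €357.56 = €9,357.56.
Total interest = total paid − principal = €9,357.56 − €8,160.00 = €1,197.56.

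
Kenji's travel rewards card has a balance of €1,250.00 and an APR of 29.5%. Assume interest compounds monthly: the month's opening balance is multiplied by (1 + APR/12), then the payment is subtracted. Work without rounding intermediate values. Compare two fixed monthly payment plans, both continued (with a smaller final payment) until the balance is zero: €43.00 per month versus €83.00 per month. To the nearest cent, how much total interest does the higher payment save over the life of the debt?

€640.02

Monthly rate r = 29.5%/12 = 2.45833% = 0.0245833.
At €43.00/mo: n = ⌈−ln(1 − rB₀/P)/ln(1+r)⌉ = 52 payments (last €27.37); total interest = total paid − €1,250.00 = €970.37.
At €83.00/mo: 20 payments (last €3.35); total interest €330.35.
Interest saved = €970.37 − €330.35 = €640.02.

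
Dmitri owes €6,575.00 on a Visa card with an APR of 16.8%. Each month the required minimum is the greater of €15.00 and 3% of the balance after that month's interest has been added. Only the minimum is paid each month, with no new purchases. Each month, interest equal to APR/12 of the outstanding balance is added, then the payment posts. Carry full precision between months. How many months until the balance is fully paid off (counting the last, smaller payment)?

201 months

Monthly rate r = 16.8%/12 = 1.4% = 0.014.
While 3% of the post-interest balance exceeds €15.00, each month B ← (B·(1+r))·(1 − 0.03), i.e. B shrinks by the factor (1+r)·0.97 = 0.98358.
This holds for months 1–157. Entering month 158 the balance is €488.67; 3% of the post-interest balance is now below €15.00, so the flat €15.00 minimum applies from here.
From month 158 a fixed €15.00 at rate r clears €488.67 in 44 more payments. Total: 157 + 44 = 201 months.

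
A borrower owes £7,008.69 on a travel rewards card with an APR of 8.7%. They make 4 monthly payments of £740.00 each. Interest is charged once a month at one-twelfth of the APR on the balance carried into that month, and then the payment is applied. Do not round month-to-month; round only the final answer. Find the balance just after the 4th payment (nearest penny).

£4,221.82

Monthly rate r = 8.7%/12 = 0.725% = 0.00725.
Each month: B ← B·(1+r) − £740.00.
Month 1: interest £50.81; balance after payment £6,319.50.
Month 2: interest £45.82; balance after payment £5,625.32.
Month 3: interest £40.78; balance after payment £4,926.10.
Month 4: interest £35.71; balance after payment £4,221.82.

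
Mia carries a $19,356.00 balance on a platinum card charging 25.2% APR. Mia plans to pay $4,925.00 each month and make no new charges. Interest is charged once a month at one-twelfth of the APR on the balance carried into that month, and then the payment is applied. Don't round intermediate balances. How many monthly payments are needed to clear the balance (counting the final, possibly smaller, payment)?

5 payments

Monthly rate r = 25.2%/12 = 2.1% = 0.021.
Recurrence: B ← B·(1+r) − $4,925.00.
Month 1: interest $406.48; balance after payment $14,837.48.
Month 2: interest $311.59; balance after payment $10,224.06.
Month 3: interest $214.71; balance after payment $5,513.77.
Month 4: interest $115.79; balance after payment $704.56.
Month 5: interest $14.80; balance after payment $0.00.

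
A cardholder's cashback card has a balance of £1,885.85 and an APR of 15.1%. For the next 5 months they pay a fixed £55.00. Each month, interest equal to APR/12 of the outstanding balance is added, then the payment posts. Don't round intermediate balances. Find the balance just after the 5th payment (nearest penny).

£1,725.52

Monthly rate r = 15.1%/12 = 1.25833% = 0.0125833.
Each month: B ← B·(1+r) − £55.00.
Month 1: interest £23.73; balance after payment £1,854.58.
Month 2: interest £23.34; balance after payment £1,822.92.
Month 3: interest £22.94; balance after payment £1,790.86.
Month 4: interest £22.53; balance after payment £1,758.39.
Month 5: interest £22.13; balance after payment £1,725.52.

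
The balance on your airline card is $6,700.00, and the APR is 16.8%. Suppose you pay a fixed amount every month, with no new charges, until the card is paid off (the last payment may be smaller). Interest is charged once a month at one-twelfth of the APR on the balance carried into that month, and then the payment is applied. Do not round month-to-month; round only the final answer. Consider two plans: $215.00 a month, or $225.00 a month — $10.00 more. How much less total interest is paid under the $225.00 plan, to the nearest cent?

Monthly rate r = 16.8%/12 = 1.4% = 0.014.
At $215.00/mo: n = ⌈−ln(1 − rB₀/P)/ln(1+r)⌉ = 42 payments (last $49.39); total interest = total paid − $6,700.00 = $2,164.39.
At $225.00/mo: 39 payments (last $179.36); total interest $2,029.36.
Interest saved = $2,164.39 − $2,029.36 = $135.03.

$135.03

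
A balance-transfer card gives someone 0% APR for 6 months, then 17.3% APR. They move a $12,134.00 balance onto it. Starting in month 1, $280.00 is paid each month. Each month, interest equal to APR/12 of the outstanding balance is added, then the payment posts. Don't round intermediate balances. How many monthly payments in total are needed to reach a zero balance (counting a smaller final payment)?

60 months

Promo months 1–6 at r₀ = 0%/12 = 0; months 7+ at r₁ = 17.3%/12 = 0.0144167.
After month 6 (no interest yet): B = $12,134.00 − 6·$280.00 = $10,454.00.
Then at r₁ with $280.00/mo: n₂ = −ln(1 − r₁·B/P)/ln(1+r₁) ≈ 53.99 → 54 more payments.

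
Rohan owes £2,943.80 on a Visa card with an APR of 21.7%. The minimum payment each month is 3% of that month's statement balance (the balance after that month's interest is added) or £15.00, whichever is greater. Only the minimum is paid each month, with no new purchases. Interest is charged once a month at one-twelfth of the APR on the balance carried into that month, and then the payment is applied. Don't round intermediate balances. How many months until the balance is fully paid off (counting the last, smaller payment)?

Monthly rate r = 21.7%/12 = 1.80833% = 0.0180833.
While 3% of the post-interest balance exceeds £15.00, each month B ← (B·(1+r))·(1 − 0.03), i.e. B shrinks by the factor (1+r)·0.97 = 0.98754.
This holds for months 1–143. Entering month 144 the balance is £490.10; 3% of the post-interest balance is now below £15.00, so the flat £15.00 minimum applies from here.
From month 144 a fixed £15.00 at rate r clears £490.10 in 50 more payments. Total: 143 + 50 = 193 months.

193 months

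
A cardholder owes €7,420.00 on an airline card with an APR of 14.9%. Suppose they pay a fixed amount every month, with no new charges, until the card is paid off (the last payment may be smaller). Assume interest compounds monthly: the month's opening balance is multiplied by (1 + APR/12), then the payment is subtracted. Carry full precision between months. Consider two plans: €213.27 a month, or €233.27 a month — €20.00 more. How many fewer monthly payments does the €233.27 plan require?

5 fewer payments

Monthly rate r = 14.9%/12 = 1.24167% = 0.0124167.
At €213.27/mo: n = ⌈−ln(1 − rB₀/P)/ln(1+r)⌉ = 46 payments (last €178.47); total interest = total paid − €7,420.00 = €2,355.62.
At €233.27/mo: 41 payments (last €167.54); total interest €2,078.34.
Payments saved = 46 − 41 = 5.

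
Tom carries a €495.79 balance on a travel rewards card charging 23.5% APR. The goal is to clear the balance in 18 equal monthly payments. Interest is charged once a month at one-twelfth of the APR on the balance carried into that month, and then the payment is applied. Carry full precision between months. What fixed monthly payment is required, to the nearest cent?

€32.95

Monthly rate r = 23.5%/12 = 1.95833% = 0.0195833.
Level-payment amortization: P = B₀·r / (1 − (1+r)^(−n)) = 495.79·0.0195833 / (1 − 1.01958^(−18)).
Denominator 1 − (1+r)^(−18) = 0.294672361.
P = 9.70922 / 0.294672361 ≈ 32.95.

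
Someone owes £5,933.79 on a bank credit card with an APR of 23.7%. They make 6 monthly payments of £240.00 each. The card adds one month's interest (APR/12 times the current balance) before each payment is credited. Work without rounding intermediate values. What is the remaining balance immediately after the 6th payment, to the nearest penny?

£5,159.59

Monthly rate r = 23.7%/12 = 1.975% = 0.01975.
Each month: B ← B·(1+r) − £240.00.
Month 1: interest £117.19; balance after payment £5,810.98.
Month 2: interest £114.77; balance after payment £5,685.75.
Month 3: interest £112.29; balance after payment £5,558.04.
Month 4: interest £109.77; balance after payment £5,427.81.
Month 5: interest £107.20; balance after payment £5,295.01.
Month 6: interest £104.58; balance after payment £5,159.59.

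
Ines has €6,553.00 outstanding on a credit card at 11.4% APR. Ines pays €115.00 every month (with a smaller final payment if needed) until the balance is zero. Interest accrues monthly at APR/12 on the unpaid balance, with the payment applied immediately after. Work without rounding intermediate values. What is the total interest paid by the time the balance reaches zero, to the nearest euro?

€2,927

Monthly rate r = 11.4%/12 = 0.95% = 0.0095.
Payoff takes n = ⌈−ln(1 − rB₀/P)/ln(1+r)⌉ = ⌈82.435⌉ = 83 payments; the last is €50.14.
Total paid = 82·€115.00 + €50.14 = €9,480.14.
Total interest = total paid − principal = €9,480.14 − €6,553.00 = €2,927.14.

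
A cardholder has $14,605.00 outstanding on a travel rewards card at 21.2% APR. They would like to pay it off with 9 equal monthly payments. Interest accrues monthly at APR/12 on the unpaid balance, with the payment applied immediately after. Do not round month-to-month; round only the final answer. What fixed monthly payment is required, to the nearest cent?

$1,769.47

Monthly rate r = 21.2%/12 = 1.76667% = 0.0176667.
Level-payment amortization: P = B₀·r / (1 − (1+r)^(−n)) = 14605.00·0.0176667 / (1 − 1.01767^(−9)).
Denominator 1 − (1+r)^(−9) = 0.145818711.
P = 258.022 / 0.145818711 ≈ 1769.47.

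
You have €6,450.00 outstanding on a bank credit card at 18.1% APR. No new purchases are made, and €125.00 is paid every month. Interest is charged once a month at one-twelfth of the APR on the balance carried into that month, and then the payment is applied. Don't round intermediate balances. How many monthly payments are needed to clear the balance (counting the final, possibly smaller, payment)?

101 payments

Monthly rate r = 18.1%/12 = 1.50833% = 0.0150833.
Recurrence: B ← B·(1+r) − €125.00.
Month 1: interest €97.29; balance after payment €6,422.29.
Month 2: interest €96.87; balance after payment €6,394.16.
Closed form: n = −ln(1 − rB₀/P)/ln(1+r) = −ln(0.2217)/ln(1.01508) ≈ 100.625, so the balance reaches zero during payment 101.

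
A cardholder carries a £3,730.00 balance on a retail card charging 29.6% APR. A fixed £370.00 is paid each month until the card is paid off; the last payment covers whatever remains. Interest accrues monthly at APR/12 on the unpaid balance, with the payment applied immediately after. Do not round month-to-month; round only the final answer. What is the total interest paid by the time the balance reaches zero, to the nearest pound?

Monthly rate r = 29.6%/12 = 2.46667% = 0.0246667.
Payoff takes n = ⌈−ln(1 − rB₀/P)/ln(1+r)⌉ = ⌈11.733⌉ = 12 payments; the last is £272.15.
Total paid = 11·£370.00 + £272.15 = £4,342.15.
Total interest = total paid − principal = £4,342.15 − £3,730.00 = £612.15.

£612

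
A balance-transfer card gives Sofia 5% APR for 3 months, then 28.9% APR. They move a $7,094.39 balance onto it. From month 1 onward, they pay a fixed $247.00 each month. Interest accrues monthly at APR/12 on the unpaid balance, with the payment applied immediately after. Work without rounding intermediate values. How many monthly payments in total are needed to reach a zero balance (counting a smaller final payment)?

45 payments

Promo months 1–3 at r₀ = 5%/12 = 0.00416667; months 4+ at r₁ = 28.9%/12 = 0.0240833.
After month 3: iterate B ← B·(1+r₀) − $247.00 for 3 months → $6,439.35.
Then at r₁ with $247.00/mo: n₂ = −ln(1 − r₁·B/P)/ln(1+r₁) ≈ 41.54 → 42 more payments.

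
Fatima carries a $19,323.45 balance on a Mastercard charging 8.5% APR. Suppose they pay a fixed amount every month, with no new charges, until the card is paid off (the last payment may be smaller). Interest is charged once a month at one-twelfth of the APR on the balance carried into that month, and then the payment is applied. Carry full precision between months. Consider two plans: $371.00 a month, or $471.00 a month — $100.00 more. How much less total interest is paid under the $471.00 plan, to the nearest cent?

$1,285.42

Monthly rate r = 8.5%/12 = 0.708333% = 0.00708333.
At $371.00/mo: n = ⌈−ln(1 − rB₀/P)/ln(1+r)⌉ = 66 payments (last $81.74); total interest = total paid − $19,323.45 = $4,873.29.
At $471.00/mo: 49 payments (last $303.32); total interest $3,587.87.
Interest saved = $4,873.29 − $3,587.87 = $1,285.42.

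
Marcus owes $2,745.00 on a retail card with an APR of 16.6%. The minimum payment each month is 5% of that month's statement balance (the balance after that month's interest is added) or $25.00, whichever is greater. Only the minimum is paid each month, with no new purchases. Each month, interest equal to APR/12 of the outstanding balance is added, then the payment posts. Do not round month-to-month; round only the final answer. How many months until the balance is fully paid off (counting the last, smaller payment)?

Monthly rate r = 16.6%/12 = 1.38333% = 0.0138333.
While 5% of the post-interest balance exceeds $25.00, each month B ← (B·(1+r))·(1 − 0.05), i.e. B shrinks by the factor (1+r)·0.95 = 0.96314.
This holds for months 1–46. Entering month 47 the balance is $487.85; 5% of the post-interest balance is now below $25.00, so the flat $25.00 minimum applies from here.
From month 47 a fixed $25.00 at rate r clears $487.85 in 23 more payments. Total: 46 + 23 = 69 months.

69 months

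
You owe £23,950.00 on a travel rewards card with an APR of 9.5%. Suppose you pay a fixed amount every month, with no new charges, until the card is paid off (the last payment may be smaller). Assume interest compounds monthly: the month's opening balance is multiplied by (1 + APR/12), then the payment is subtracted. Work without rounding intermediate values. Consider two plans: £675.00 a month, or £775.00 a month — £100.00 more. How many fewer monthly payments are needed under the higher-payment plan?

Monthly rate r = 9.5%/12 = 0.791667% = 0.00791667.
At £675.00/mo: n = ⌈−ln(1 − rB₀/P)/ln(1+r)⌉ = 42 payments (last £551.90); total interest = total paid − £23,950.00 = £4,276.90.
At £775.00/mo: 36 payments (last £451.12); total interest £3,626.12.
Payments saved = 42 − 36 = 6.

6 fewer payments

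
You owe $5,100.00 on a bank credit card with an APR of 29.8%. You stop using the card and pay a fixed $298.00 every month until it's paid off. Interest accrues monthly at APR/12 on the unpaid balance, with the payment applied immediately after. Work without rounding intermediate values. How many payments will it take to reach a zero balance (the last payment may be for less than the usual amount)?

Monthly rate r = 29.8%/12 = 2.48333% = 0.0248333.
Recurrence: B ← B·(1+r) − $298.00.
Month 1: interest $126.65; balance after payment $4,928.65.
Month 2: interest $122.39; balance after payment $4,753.04.
Closed form: n = −ln(1 − rB₀/P)/ln(1+r) = −ln(0.575)/ln(1.02483) ≈ 22.560, so the balance reaches zero during payment 23.

23 payments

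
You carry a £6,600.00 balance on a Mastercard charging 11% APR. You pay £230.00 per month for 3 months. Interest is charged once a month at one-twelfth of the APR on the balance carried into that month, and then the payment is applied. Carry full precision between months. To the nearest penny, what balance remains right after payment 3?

Monthly rate r = 11%/12 = 0.916667% = 0.00916667.
Each month: B ← B·(1+r) − £230.00.
Month 1: interest £60.50; balance after payment £6,430.50.
Month 2: interest £58.95; balance after payment £6,259.45.
Month 3: interest £57.38; balance after payment £6,086.82.

£6,086.82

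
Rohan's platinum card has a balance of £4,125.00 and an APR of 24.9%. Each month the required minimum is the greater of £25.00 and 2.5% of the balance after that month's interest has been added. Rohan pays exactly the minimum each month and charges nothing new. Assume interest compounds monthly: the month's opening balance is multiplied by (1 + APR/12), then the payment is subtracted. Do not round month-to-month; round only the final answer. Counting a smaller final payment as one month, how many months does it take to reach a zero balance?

Monthly rate r = 24.9%/12 = 2.075% = 0.02075.
While 2.5% of the post-interest balance exceeds £25.00, each month B ← (B·(1+r))·(1 − 0.025), i.e. B shrinks by the factor (1+r)·0.975 = 0.99523.
This holds for months 1–301. Entering month 302 the balance is £978.47; 2.5% of the post-interest balance is now below £25.00, so the flat £25.00 minimum applies from here.
From month 302 a fixed £25.00 at rate r clears £978.47 in 82 more payments. Total: 301 + 82 = 383 months.

383 months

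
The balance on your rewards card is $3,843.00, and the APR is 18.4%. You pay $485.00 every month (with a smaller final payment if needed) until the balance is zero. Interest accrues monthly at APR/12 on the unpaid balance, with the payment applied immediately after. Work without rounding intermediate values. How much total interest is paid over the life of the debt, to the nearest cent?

Monthly rate r = 18.4%/12 = 1.53333% = 0.0153333.
Payoff takes n = ⌈−ln(1 − rB₀/P)/ln(1+r)⌉ = ⌈8.513⌉ = 9 payments; the last is $249.53.
Total paid = 8·$485.00 + $249.53 = $4,129.53.
Total interest = total paid − principal = $4,129.53 − $3,843.00 = $286.53.

$286.53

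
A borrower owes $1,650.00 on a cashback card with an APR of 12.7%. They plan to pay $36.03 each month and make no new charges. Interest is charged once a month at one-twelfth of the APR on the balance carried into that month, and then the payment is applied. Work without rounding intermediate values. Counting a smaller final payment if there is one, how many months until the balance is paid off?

63 months

Monthly rate r = 12.7%/12 = 1.05833% = 0.0105833.
Recurrence: B ← B·(1+r) − $36.03.
Month 1: interest $17.46; balance after payment $1,631.43.
Month 2: interest $17.27; balance after payment $1,612.67.
Closed form: n = −ln(1 − rB₀/P)/ln(1+r) = −ln(0.51533)/ln(1.01058) ≈ 62.971, so the balance reaches zero during payment 63.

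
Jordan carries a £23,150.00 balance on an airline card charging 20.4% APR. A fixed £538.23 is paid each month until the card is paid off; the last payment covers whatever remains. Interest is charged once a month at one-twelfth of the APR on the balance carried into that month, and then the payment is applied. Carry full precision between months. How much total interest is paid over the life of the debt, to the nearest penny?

Monthly rate r = 20.4%/12 = 1.7% = 0.017.
Payoff takes n = ⌈−ln(1 − rB₀/P)/ln(1+r)⌉ = ⌈77.935⌉ = 78 payments; the last is £503.59.
Total paid = 77·£538.23 + £503.59 = £41,947.30.
Total interest = total paid − principal = £41,947.30 − £23,150.00 = £18,797.30.

£18,797.30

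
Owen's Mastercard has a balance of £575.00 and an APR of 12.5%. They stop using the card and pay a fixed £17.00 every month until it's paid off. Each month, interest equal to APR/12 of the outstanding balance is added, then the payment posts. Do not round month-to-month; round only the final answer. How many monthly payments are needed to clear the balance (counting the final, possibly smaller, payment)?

Monthly rate r = 12.5%/12 = 1.04167% = 0.0104167.
Recurrence: B ← B·(1+r) − £17.00.
Month 1: interest £5.99; balance after payment £563.99.
Month 2: interest £5.87; balance after payment £552.86.
Closed form: n = −ln(1 − rB₀/P)/ln(1+r) = −ln(0.64767)/ln(1.01042) ≈ 41.916, so the balance reaches zero during payment 42.

42 payments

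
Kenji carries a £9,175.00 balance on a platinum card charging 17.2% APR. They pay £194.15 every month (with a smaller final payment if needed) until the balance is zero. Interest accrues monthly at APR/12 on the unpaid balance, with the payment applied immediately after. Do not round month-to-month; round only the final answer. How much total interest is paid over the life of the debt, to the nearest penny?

£6,257.40

Monthly rate r = 17.2%/12 = 1.43333% = 0.0143333.
Payoff takes n = ⌈−ln(1 − rB₀/P)/ln(1+r)⌉ = ⌈79.485⌉ = 80 payments; the last is £94.55.
Total paid = 79·£194.15 + £94.55 = £15,432.40.
Total interest = total paid − principal = £15,432.40 − £9,175.00 = £6,257.40.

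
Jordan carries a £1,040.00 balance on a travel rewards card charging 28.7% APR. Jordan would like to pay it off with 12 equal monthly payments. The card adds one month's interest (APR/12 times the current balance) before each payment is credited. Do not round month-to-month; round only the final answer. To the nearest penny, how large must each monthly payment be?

Monthly rate r = 28.7%/12 = 2.39167% = 0.0239167.
Level-payment amortization: P = B₀·r / (1 − (1+r)^(−n)) = 1040.00·0.0239167 / (1 − 1.02392^(−12)).
Denominator 1 − (1+r)^(−12) = 0.246948543.
P = 24.8733 / 0.246948543 ≈ 100.72.

£100.72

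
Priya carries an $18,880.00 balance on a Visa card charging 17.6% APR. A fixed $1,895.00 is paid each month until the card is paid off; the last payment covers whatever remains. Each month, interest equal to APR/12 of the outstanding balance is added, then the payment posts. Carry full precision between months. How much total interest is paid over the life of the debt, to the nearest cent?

Monthly rate r = 17.6%/12 = 1.46667% = 0.0146667.
Payoff takes n = ⌈−ln(1 − rB₀/P)/ln(1+r)⌉ = ⌈10.849⌉ = 11 payments; the last is $1,611.56.
Total paid = 10·$1,895.00 + $1,611.56 = $20,561.56.
Total interest = total paid − principal = $20,561.56 − $18,880.00 = $1,681.56.

$1,681.56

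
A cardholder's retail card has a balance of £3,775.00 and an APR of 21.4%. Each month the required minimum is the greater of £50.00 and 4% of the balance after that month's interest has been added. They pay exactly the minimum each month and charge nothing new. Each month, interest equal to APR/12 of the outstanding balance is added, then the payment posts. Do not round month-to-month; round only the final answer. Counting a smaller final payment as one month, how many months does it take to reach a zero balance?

Monthly rate r = 21.4%/12 = 1.78333% = 0.0178333.
While 4% of the post-interest balance exceeds £50.00, each month B ← (B·(1+r))·(1 − 0.04), i.e. B shrinks by the factor (1+r)·0.96 = 0.97712.
This holds for months 1–49. Entering month 50 the balance is £1,214.41; 4% of the post-interest balance is now below £50.00, so the flat £50.00 minimum applies from here.
From month 50 a fixed £50.00 at rate r clears £1,214.41 in 33 more payments. Total: 49 + 33 = 82 months.

82 months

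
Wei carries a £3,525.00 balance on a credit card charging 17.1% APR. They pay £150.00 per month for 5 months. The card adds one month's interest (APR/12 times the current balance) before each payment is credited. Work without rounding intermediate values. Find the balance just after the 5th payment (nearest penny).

Monthly rate r = 17.1%/12 = 1.425% = 0.01425.
Each month: B ← B·(1+r) − £150.00.
Month 1: interest £50.23; balance after payment £3,425.23.
Month 2: interest £48.81; balance after payment £3,324.04.
Month 3: interest £47.37; balance after payment £3,221.41.
Month 4: interest £45.91; balance after payment £3,117.31.
Month 5: interest £44.42; balance after payment £3,011.74.

£3,011.74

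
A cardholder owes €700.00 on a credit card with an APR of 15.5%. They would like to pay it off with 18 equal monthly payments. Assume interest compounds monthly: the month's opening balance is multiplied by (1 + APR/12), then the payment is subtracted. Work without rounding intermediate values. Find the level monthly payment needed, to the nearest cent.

€43.83

Monthly rate r = 15.5%/12 = 1.29167% = 0.0129167.
Level-payment amortization: P = B₀·r / (1 − (1+r)^(−n)) = 700.00·0.0129167 / (1 − 1.01292^(−18)).
Denominator 1 − (1+r)^(−18) = 0.206269458.
P = 9.04167 / 0.206269458 ≈ 43.83.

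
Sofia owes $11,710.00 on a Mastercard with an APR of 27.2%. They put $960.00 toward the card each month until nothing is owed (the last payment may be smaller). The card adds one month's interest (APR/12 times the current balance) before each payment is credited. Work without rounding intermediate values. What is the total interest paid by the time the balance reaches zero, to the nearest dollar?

Monthly rate r = 27.2%/12 = 2.26667% = 0.0226667.
Payoff takes n = ⌈−ln(1 − rB₀/P)/ln(1+r)⌉ = ⌈14.439⌉ = 15 payments; the last is $424.33.
Total paid = 14·$960.00 + $424.33 = $13,864.33.
Total interest = total paid − principal = $13,864.33 − $11,710.00 = $2,154.33.

$2,154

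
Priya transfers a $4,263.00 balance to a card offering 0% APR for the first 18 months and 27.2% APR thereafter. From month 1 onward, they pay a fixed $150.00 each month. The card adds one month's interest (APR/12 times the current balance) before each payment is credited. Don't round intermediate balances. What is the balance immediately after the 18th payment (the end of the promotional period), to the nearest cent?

$1,563.00

Promo months 1–18 at r₀ = 0%/12 = 0; months 19+ at r₁ = 27.2%/12 = 0.0226667.
After month 18 (no interest yet): B = $4,263.00 − 18·$150.00 = $1,563.00.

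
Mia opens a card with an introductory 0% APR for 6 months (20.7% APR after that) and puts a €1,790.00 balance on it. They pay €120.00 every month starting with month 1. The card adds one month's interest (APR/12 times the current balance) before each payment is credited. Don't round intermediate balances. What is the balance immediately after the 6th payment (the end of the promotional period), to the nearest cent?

Promo months 1–6 at r₀ = 0%/12 = 0; months 7+ at r₁ = 20.7%/12 = 0.01725.
After month 6 (no interest yet): B = €1,790.00 − 6·€120.00 = €1,070.00.

€1,070.00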